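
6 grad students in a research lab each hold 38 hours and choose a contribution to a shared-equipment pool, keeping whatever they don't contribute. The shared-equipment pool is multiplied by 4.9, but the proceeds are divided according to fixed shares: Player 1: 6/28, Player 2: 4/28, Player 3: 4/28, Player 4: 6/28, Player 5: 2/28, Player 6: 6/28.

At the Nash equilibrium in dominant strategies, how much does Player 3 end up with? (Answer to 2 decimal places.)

For player j, contributing a unit is worthwhile iff 4.9 × (j's share) ≥ 1, i.e. iff j's share is at least 0.2041.
The shares above 0.2041 belong to Player 1, Player 4 and Player 6, contributing 38 each; the remaining 3 contribute 0. Total contributed: 114.
Player 3 keeps 38 and receives 4.9 × 114 × 4/28 = 79.80 from the shared-equipment pool, for a payoff of 117.80.

117.80 hours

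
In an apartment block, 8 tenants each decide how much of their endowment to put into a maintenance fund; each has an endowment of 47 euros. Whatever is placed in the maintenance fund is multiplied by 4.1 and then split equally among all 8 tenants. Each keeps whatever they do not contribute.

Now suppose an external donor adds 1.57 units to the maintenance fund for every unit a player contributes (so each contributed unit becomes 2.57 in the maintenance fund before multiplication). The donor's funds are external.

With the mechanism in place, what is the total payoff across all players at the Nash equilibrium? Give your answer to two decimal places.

The effective private return per unit is now 4.1 × 2.57 / 8 = 1.3171 > 1, so every player's dominant strategy flips to full contribution.
So the Nash equilibrium is full contribution by all 8; the group earns 4.1 × 2.57 × 376 = 3961.91.

3961.91 euros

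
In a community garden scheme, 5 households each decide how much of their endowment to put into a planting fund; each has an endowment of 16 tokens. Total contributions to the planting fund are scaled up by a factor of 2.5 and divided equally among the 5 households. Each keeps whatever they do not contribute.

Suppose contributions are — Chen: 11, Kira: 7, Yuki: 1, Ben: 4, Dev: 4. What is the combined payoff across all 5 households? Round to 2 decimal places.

Total contributed: 11 + 7 + 1 + 4 + 4 = 27; total kept: 5 × 16 − 27 = 53.
The planting fund pays out 2.5 × 27 = 67.50 in aggregate.
Group total = 53 + 67.50 = 120.50.

120.50 tokens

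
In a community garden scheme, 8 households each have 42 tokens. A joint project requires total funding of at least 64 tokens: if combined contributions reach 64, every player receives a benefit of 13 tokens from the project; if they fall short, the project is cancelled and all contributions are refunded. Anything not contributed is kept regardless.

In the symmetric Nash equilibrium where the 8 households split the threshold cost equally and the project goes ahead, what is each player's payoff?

Equal share of the threshold: 64/8 = 8.
At this profile no one gains by cutting their contribution: any cut drops the total below 64, the project is cancelled, contributions are refunded, and the deviator ends with 42, which is less than 42 − 8 + 13 = 47. Contributing more than 8 just wastes the excess. So contributing exactly 8 is a best response.
Each player's payoff: 42 − 8 + 13 = 47.

47 tokens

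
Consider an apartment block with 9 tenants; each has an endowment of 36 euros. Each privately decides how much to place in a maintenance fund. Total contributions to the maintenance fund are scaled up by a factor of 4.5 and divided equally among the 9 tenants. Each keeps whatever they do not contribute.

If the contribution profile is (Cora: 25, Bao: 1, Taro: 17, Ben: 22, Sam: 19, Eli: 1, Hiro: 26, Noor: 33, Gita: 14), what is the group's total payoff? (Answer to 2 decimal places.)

877.00 euros

Total contributed: 25 + 1 + 17 + 22 + 19 + 1 + 26 + 33 + 14 = 158; total kept: 9 × 36 − 158 = 166.
The maintenance fund pays out 4.5 × 158 = 711.00 in aggregate.
Group total = 166 + 711.00 = 877.00.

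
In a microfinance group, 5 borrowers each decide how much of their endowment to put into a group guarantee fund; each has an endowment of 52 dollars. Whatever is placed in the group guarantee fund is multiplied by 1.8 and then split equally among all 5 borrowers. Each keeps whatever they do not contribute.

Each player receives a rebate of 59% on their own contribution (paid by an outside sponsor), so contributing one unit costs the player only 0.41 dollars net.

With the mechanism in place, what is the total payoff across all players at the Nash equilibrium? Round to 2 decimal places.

With the mechanism, a contributed unit returns (1.8/5) / 0.41 = 0.8780 per unit of net cost — still below 1 — so contributing 0 remains dominant for every player.
At the Nash equilibrium no one contributes; group total payoff = 5 × 52 = 260.

260.00 dollars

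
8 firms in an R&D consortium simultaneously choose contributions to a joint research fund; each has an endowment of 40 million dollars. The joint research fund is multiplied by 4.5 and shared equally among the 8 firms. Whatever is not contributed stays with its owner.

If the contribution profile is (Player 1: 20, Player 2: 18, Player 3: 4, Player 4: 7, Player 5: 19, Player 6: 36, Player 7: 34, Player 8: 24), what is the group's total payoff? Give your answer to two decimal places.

887.00 million dollars

Total contributed: 20 + 18 + 4 + 7 + 19 + 36 + 34 + 24 = 162; total kept: 8 × 40 − 162 = 158.
The joint research fund pays out 4.5 × 162 = 729.00 in aggregate.
Group total = 158 + 729.00 = 887.00.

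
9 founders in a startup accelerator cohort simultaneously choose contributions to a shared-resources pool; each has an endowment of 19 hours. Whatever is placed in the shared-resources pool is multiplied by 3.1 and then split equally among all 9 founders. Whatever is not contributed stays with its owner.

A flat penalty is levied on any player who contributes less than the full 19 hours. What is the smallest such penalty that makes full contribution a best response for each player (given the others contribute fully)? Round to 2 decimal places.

12.46 hours

Given the others contribute fully, the best deviation is to contribute 0 (any partial contribution still incurs the fine and gives up units whose private return 0.3444 is below 1).
Deviating from 19 to 0 saves 19 hours but forfeits the deviator's share of the drop in the shared-resources pool: 3.1/9 × 19 = 6.54.
So the deviation gain is 19 − 6.54 = 12.46, and the fine must be at least 12.46 hours to wipe it out.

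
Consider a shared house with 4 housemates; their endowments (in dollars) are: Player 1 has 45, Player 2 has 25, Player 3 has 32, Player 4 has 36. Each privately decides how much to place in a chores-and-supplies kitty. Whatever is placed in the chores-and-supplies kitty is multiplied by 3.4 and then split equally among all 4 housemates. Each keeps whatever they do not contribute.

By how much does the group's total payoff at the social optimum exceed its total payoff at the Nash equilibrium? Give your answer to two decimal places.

The private return per contributed unit is 3.4/4 = 0.8500 < 1 for every player regardless of endowment, so the Nash equilibrium is zero contribution and the group total is Σ E_j = 45 + 25 + 32 + 36 = 138.
Each contributed unit returns 3.400 to the group, so the social optimum is full contribution by everyone: group total = 3.400 × 138 = 469.20.
Efficiency loss = (3.400 − 1) × 138 = 331.20.

331.20 dollars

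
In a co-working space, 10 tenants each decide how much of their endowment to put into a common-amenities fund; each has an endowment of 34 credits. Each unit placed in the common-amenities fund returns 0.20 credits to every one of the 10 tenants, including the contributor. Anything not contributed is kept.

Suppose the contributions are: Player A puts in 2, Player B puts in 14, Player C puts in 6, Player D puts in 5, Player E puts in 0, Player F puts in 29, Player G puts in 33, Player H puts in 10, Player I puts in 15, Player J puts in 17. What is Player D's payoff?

55.20 credits

Total contributed: 2 + 14 + 6 + 5 + 0 + 29 + 33 + 10 + 15 + 17 = 131.
Each receives 0.20 × 131 = 26.20 from the common-amenities fund.
Player D keeps 34 − 5 = 29, so Player D's payoff is 29 + 26.20 = 55.20.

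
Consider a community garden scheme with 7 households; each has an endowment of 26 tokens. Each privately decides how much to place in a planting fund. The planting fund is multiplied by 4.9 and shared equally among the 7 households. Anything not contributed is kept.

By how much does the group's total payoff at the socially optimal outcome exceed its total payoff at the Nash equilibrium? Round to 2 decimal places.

Each contributed unit returns 4.9/7 = 0.7000 to its contributor — below 1 — so contributing 0 is dominant for every player. At the Nash equilibrium everyone keeps their 26, and the group total is 7 × 26 = 182.
Each contributed unit returns 4.900 to the group as a whole (0.7000 to each of 7 players), which exceeds 1, so the social optimum is full contribution: group total = 4.900 × 182 = 891.80.
Efficiency loss = 891.80 − 182 = 709.80.

709.80 tokens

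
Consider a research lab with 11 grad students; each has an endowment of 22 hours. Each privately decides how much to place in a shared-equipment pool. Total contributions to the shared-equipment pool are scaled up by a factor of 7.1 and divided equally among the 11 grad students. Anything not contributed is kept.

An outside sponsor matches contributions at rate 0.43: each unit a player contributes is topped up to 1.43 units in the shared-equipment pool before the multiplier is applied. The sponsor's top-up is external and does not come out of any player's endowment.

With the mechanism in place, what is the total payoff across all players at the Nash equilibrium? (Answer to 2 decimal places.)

242.00 hours

Even with the mechanism, each unit contributed returns only 7.1 × 1.43 / 11 = 0.9230 per unit of net cost, so contributing nothing is still dominant.
Everyone keeps their endowment and the group total is 11 × 22 = 242.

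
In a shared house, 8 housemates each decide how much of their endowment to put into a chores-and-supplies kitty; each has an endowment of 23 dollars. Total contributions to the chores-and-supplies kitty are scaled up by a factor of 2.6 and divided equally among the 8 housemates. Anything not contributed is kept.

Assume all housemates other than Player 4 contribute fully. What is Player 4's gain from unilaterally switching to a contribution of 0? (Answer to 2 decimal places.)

Switching from a contribution of 23 to 0 lets Player 4 keep an extra 23 dollars, but lowers the chores-and-supplies kitty by 23, which costs Player 4 their own share of that drop: 2.6/8 × 23 = 7.47.
Net gain = 23 − 7.47 = 15.53. The private return per contributed unit (0.3250) is below 1, so free-riding is indeed the best response regardless of what the others do.

15.53 dollars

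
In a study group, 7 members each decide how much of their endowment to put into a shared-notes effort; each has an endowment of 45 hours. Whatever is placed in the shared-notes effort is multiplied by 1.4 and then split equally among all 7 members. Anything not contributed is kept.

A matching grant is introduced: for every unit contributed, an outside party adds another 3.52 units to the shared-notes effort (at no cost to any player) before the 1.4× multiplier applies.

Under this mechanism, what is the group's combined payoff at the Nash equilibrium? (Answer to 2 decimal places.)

The effective private return is 1.4 × 4.52 / 7 = 0.9040, which is still under 1, so the mechanism doesn't change anyone's dominant strategy: zero contribution.
Everyone keeps their endowment and the group total is 7 × 45 = 315.

315.00 hours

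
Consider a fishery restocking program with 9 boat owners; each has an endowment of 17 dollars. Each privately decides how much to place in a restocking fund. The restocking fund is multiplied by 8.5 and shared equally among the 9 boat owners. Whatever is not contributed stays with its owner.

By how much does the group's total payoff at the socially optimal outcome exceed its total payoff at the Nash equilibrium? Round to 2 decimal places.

Each contributed unit returns 8.5/9 = 0.9444 to its contributor — below 1 — so contributing 0 is dominant for every player. At the Nash equilibrium everyone keeps their 17, and the group total is 9 × 17 = 153.
Each contributed unit returns 8.500 to the group as a whole (0.9444 to each of 9 players), which exceeds 1, so the social optimum is full contribution: group total = 8.500 × 153 = 1300.50.
Efficiency loss = 1300.50 − 153 = 1147.50.

1147.50 dollars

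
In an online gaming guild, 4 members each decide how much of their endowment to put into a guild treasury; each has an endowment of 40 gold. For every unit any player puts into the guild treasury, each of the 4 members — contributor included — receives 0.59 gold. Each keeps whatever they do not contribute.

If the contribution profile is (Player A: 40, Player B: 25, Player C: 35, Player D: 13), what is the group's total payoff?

313.68 gold

Total contributed: 40 + 25 + 35 + 13 = 113; total kept: 4 × 40 − 113 = 47.
The guild treasury pays out 0.59 × 4 × 113 = 266.68 in aggregate.
Group total = 47 + 266.68 = 313.68.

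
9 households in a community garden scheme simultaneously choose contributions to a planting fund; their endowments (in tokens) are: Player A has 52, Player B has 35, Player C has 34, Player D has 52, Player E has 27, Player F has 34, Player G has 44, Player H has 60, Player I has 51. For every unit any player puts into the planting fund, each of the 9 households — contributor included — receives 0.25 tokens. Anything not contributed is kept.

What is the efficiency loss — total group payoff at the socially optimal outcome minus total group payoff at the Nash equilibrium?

486.25 tokens

The private return per contributed unit is 0.25 < 1 for everyone, so the Nash equilibrium is zero contribution and the group total is Σ E_j = 52 + 35 + 34 + 52 + 27 + 34 + 44 + 60 + 51 = 389.
Each contributed unit returns 2.250 to the group, so the social optimum is full contribution by everyone: group total = 2.250 × 389 = 875.25.
Efficiency loss = (2.250 − 1) × 389 = 486.25.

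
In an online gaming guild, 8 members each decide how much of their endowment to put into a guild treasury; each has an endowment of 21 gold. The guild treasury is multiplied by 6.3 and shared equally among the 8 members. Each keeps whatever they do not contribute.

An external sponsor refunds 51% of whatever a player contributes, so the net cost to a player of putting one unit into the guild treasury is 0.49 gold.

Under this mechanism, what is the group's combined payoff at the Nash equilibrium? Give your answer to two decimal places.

With the mechanism, a contributed unit returns (6.3/8) / 0.49 = 1.6071 per unit of net cost to the contributor — now above 1 — so contributing fully is weakly dominant for every player.
So the Nash equilibrium is full contribution by all 8; the group earns 8 × (21 × 0.51 + 6.3 × 21) = 1144.08.

1144.08 gold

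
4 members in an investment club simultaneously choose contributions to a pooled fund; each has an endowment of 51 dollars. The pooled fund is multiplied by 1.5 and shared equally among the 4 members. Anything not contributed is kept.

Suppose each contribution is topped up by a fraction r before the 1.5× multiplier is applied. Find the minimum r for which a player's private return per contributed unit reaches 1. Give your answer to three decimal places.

1.667

With matching at rate r, one contributed unit becomes (1 + r) in the pooled fund and returns 1.5 × (1 + r) / 4 to the contributor.
Setting this equal to 1: 1 + r = 4/1.5 = 2.6667.
So the minimum matching rate is r = 2.6667 − 1 = 1.667.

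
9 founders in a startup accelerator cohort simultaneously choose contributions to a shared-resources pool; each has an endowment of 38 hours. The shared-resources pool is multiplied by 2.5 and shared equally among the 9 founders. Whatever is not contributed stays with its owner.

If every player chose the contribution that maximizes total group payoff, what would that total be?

Each contributed unit returns 2.500 to the group as a whole (0.2778 to each of 9 players), which exceeds 1, so the social optimum is full contribution: group total = 2.500 × 342 = 855.00.

855.00 hours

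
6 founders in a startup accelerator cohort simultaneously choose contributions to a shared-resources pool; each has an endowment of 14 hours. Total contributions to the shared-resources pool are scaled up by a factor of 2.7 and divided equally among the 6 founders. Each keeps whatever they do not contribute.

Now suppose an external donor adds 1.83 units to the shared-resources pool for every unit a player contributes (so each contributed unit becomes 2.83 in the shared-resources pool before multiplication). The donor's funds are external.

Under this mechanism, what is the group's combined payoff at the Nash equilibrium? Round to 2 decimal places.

The effective private return per unit is now 2.7 × 2.83 / 6 = 1.2735 > 1, so every player's dominant strategy flips to full contribution.
So the Nash equilibrium is full contribution by all 6; the group earns 2.7 × 2.83 × 84 = 641.84.

641.84 hours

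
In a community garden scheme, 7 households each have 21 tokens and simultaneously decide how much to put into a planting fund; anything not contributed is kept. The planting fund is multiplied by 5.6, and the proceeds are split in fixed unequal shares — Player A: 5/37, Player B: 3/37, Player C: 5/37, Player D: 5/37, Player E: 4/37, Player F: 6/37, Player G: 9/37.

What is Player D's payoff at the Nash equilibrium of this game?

Player j's private return per contributed unit is 5.6 × (j's share). Contributing is weakly dominant for j when that share is at least 1/5.6 = 0.1786, and contributing 0 is dominant otherwise.
Only Player G (9/37) clears that bar, contributing 21; the remaining 6 contribute 0. Total contributed: 21.
Player D keeps 21 and receives 5.6 × 21 × 5/37 = 15.89 from the planting fund, for a payoff of 36.89.

36.89 tokens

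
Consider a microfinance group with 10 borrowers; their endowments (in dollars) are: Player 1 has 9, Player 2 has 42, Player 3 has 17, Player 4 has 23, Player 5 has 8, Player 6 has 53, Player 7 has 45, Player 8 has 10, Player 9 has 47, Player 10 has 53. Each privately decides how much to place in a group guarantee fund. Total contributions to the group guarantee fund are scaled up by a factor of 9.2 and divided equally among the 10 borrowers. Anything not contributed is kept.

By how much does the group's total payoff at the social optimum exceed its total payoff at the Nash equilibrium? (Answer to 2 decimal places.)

The private return per contributed unit is 9.2/10 = 0.9200 < 1 for every player regardless of endowment, so the Nash equilibrium is zero contribution and the group total is Σ E_j = 9 + 42 + 17 + 23 + 8 + 53 + 45 + 10 + 47 + 53 = 307.
Each contributed unit returns 9.200 to the group, so the social optimum is full contribution by everyone: group total = 9.200 × 307 = 2824.40.
Efficiency loss = (9.200 − 1) × 307 = 2517.40.

2517.40 dollars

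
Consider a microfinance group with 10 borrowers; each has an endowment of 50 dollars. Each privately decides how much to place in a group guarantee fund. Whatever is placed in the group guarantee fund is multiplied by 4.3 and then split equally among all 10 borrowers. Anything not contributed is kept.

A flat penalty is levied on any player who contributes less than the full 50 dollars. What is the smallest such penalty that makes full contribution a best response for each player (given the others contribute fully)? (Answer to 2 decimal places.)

Given the others contribute fully, the best deviation is to contribute 0 (any partial contribution still incurs the fine and gives up units whose private return 0.4300 is below 1).
Deviating from 50 to 0 saves 50 dollars but forfeits the deviator's share of the drop in the group guarantee fund: 4.3/10 × 50 = 21.50.
So the deviation gain is 50 − 21.50 = 28.50, and the fine must be at least 28.50 dollars to wipe it out.

28.50 dollars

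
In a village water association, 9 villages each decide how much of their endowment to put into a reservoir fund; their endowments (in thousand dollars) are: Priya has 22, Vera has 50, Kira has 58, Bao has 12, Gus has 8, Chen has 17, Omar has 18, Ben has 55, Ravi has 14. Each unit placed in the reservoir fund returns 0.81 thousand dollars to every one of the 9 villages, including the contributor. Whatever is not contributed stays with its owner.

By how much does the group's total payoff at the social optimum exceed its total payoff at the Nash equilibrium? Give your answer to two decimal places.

1597.66 thousand dollars

The private return per contributed unit is 0.81 < 1 for everyone, so the Nash equilibrium is zero contribution and the group total is Σ E_j = 22 + 50 + 58 + 12 + 8 + 17 + 18 + 55 + 14 = 254.
Each contributed unit returns 7.290 to the group, so the social optimum is full contribution by everyone: group total = 7.290 × 254 = 1851.66.
Efficiency loss = (7.290 − 1) × 254 = 1597.66.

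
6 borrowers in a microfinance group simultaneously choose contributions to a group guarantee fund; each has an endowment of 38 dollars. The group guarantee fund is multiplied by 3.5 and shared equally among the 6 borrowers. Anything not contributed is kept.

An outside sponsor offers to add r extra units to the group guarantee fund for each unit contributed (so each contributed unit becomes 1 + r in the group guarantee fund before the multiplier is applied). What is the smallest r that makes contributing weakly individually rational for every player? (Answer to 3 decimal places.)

0.714

With matching at rate r, one contributed unit becomes (1 + r) in the group guarantee fund and returns 3.5 × (1 + r) / 6 to the contributor.
Setting this equal to 1: 1 + r = 6/3.5 = 1.7143.
So the minimum matching rate is r = 1.7143 − 1 = 0.714.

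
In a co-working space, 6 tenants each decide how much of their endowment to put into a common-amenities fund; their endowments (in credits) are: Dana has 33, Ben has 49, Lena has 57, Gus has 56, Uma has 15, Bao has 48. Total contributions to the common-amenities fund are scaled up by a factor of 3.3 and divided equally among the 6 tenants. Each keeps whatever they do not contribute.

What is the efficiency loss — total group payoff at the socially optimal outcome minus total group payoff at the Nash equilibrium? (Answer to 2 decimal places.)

593.40 credits

The private return per contributed unit is 3.3/6 = 0.5500 < 1 for every player regardless of endowment, so the Nash equilibrium is zero contribution and the group total is Σ E_j = 33 + 49 + 57 + 56 + 15 + 48 = 258.
Each contributed unit returns 3.300 to the group, so the social optimum is full contribution by everyone: group total = 3.300 × 258 = 851.40.
Efficiency loss = (3.300 − 1) × 258 = 593.40.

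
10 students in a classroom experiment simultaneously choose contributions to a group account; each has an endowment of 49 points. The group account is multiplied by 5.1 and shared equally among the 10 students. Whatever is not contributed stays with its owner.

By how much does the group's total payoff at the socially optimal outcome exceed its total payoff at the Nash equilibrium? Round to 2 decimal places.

2009.00 points

Each contributed unit returns 5.1/10 = 0.5100 to its contributor — below 1 — so contributing 0 is dominant for every player. At the Nash equilibrium everyone keeps their 49, and the group total is 10 × 49 = 490.
Each contributed unit returns 5.100 to the group as a whole (0.5100 to each of 10 players), which exceeds 1, so the social optimum is full contribution: group total = 5.100 × 490 = 2499.00.
Efficiency loss = 2499.00 − 490 = 2009.00.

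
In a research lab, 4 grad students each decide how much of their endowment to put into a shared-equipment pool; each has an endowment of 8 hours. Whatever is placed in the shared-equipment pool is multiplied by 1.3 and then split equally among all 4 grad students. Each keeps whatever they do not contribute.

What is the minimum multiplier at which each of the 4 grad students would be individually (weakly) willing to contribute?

A contributed unit returns (multiplier)/4 to its contributor.
This reaches 1 exactly when the multiplier is 4.

4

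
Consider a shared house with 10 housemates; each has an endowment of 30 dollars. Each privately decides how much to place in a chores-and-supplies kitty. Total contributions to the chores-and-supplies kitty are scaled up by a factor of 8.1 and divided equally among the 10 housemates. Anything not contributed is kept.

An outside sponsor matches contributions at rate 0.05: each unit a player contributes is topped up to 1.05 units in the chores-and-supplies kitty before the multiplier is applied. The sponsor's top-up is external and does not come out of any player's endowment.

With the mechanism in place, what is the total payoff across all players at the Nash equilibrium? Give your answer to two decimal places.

With the mechanism, a contributed unit returns 8.1 × 1.05 / 10 = 0.8505 per unit of net cost — still below 1 — so contributing 0 remains dominant for every player.
At the Nash equilibrium no one contributes; group total payoff = 10 × 30 = 300.

300.00 dollars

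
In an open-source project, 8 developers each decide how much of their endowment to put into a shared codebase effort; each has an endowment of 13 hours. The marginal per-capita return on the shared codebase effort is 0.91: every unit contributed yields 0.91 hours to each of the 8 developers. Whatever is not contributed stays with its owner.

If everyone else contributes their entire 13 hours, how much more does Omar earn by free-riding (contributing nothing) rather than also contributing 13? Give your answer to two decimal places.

1.17 hours

Switching from a contribution of 13 to 0 lets Omar keep an extra 13 hours, but lowers the shared codebase effort by 13, which costs Omar their own share of that drop: 0.91 × 13 = 11.83.
Net gain = 13 − 11.83 = 1.17. The private return per contributed unit (0.91) is below 1, so free-riding is indeed the best response regardless of what the others do.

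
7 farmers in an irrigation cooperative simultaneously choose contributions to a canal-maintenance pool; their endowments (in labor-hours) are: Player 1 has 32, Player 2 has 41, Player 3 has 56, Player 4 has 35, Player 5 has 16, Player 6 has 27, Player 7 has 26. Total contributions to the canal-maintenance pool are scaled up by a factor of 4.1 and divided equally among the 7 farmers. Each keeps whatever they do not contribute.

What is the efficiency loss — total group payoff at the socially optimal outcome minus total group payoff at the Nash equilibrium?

722.30 labor-hours

The private return per contributed unit is 4.1/7 = 0.5857 < 1 for every player regardless of endowment, so the Nash equilibrium is zero contribution and the group total is Σ E_j = 32 + 41 + 56 + 35 + 16 + 27 + 26 = 233.
Each contributed unit returns 4.100 to the group, so the social optimum is full contribution by everyone: group total = 4.100 × 233 = 955.30.
Efficiency loss = (4.100 − 1) × 233 = 722.30.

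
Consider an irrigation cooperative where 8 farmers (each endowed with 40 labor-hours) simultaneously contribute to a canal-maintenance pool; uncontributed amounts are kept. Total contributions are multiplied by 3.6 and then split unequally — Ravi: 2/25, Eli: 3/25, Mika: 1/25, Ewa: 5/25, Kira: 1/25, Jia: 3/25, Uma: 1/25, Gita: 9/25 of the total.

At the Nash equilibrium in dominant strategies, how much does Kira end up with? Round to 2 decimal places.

Each unit j contributes comes back to j as 3.6 × (j's share), so j prefers to contribute only if that share exceeds 1/3.6 = 0.2778; otherwise keeping the unit dominates.
The only share above 0.2778 is Gita's 9/25, contributing 40; the remaining 7 contribute 0. Total contributed: 40.
Kira keeps 40 and receives 3.6 × 40 × 1/25 = 5.76 from the canal-maintenance pool, for a payoff of 45.76.

45.76 labor-hours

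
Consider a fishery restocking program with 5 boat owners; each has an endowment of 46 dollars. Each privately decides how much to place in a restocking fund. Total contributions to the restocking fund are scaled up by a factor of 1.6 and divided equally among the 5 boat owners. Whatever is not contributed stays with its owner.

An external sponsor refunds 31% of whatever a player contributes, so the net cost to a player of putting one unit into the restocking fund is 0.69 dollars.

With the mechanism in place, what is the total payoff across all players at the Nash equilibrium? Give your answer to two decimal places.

230.00 dollars

With the mechanism, a contributed unit returns (1.6/5) / 0.69 = 0.4638 per unit of net cost — still below 1 — so contributing 0 remains dominant for every player.
Everyone keeps their endowment and the group total is 5 × 46 = 230.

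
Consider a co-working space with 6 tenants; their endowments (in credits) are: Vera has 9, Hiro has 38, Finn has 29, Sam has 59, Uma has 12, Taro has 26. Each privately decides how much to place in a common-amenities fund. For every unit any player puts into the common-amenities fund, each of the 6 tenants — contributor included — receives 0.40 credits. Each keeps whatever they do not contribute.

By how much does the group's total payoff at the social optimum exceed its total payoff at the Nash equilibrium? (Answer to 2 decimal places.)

The private return per contributed unit is 0.40 < 1 for everyone, so the Nash equilibrium is zero contribution and the group total is Σ E_j = 9 + 38 + 29 + 59 + 12 + 26 = 173.
Each contributed unit returns 2.400 to the group, so the social optimum is full contribution by everyone: group total = 2.400 × 173 = 415.20.
Efficiency loss = (2.400 − 1) × 173 = 242.20.

242.20 credits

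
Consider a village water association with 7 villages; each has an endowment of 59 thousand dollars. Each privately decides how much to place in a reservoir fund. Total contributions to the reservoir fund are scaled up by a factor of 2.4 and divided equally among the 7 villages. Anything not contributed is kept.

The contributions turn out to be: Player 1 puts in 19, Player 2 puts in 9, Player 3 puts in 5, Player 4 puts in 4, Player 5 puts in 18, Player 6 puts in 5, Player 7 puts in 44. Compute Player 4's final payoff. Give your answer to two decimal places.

90.66 thousand dollars

Total contributed: 19 + 9 + 5 + 4 + 18 + 5 + 44 = 104.
Each receives 2.4 × 104 / 7 = 35.66 from the reservoir fund.
Player 4 keeps 59 − 4 = 55, so Player 4's payoff is 55 + 35.66 = 90.66.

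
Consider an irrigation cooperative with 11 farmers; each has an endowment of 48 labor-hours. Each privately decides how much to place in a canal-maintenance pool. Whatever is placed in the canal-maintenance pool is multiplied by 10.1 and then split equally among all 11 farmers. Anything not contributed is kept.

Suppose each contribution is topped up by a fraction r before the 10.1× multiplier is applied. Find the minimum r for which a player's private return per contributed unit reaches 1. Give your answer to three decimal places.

0.089

With matching at rate r, one contributed unit becomes (1 + r) in the canal-maintenance pool and returns 10.1 × (1 + r) / 11 to the contributor.
Setting this equal to 1: 1 + r = 11/10.1 = 1.0891.
So the minimum matching rate is r = 1.0891 − 1 = 0.089.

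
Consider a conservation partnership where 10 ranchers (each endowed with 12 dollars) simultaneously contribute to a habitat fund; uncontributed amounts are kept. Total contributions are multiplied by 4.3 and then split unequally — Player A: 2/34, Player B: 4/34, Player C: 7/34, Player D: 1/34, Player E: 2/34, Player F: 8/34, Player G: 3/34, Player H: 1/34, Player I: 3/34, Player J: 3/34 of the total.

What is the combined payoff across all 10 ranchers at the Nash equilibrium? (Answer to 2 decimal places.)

159.60 dollars

Player j's private return per contributed unit is 4.3 × (j's share). Contributing is weakly dominant for j when that share is at least 1/4.3 = 0.2326, and contributing 0 is dominant otherwise.
Player F alone (share 8/34) is above the threshold, contributing 12; the remaining 9 contribute 0. Total contributed: 12.
The habitat fund pays out 4.3 × 12 = 51.60 in total (split across the unequal shares, but the aggregate is all that matters for the group sum).
The 9 free-riders keep 12 each, adding 108. Group total = 108 + 51.60 = 159.60.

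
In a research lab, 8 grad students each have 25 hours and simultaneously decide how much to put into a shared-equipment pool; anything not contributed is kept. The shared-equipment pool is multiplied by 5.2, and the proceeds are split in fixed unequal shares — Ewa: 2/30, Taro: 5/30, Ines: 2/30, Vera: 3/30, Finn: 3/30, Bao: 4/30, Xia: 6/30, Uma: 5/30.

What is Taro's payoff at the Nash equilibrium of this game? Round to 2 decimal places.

Player j's private return per contributed unit is 5.2 × (j's share). Contributing is weakly dominant for j when that share is at least 1/5.2 = 0.1923, and contributing 0 is dominant otherwise.
Only Xia (6/30) clears that bar, contributing 25; the remaining 7 contribute 0. Total contributed: 25.
Taro keeps 25 and receives 5.2 × 25 × 5/30 = 21.67 from the shared-equipment pool, for a payoff of 46.67.

46.67 hours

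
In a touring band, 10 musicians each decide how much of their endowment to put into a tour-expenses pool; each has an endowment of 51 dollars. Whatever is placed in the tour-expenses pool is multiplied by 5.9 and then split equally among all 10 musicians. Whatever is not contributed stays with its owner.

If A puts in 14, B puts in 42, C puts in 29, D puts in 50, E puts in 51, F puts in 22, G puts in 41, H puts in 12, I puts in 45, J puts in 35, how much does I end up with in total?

207.19 dollars

Total contributed: 14 + 42 + 29 + 50 + 51 + 22 + 41 + 12 + 45 + 35 = 341.
Each receives 5.9 × 341 / 10 = 201.19 from the tour-expenses pool.
I keeps 51 − 45 = 6, so I's payoff is 6 + 201.19 = 207.19.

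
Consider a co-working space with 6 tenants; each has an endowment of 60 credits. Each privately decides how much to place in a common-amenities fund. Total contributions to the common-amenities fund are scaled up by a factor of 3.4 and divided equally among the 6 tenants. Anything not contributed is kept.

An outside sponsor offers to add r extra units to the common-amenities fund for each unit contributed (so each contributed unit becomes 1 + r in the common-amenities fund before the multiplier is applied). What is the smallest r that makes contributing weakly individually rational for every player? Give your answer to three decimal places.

0.765

With matching at rate r, one contributed unit becomes (1 + r) in the common-amenities fund and returns 3.4 × (1 + r) / 6 to the contributor.
Setting this equal to 1: 1 + r = 6/3.4 = 1.7647.
So the minimum matching rate is r = 1.7647 − 1 = 0.765.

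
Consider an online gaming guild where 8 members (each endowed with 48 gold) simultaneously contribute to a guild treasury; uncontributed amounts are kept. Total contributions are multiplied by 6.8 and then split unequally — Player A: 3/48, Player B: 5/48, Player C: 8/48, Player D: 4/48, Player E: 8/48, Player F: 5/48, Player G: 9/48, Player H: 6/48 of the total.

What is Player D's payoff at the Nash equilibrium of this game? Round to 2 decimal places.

Each unit j contributes comes back to j as 6.8 × (j's share), so j prefers to contribute only if that share exceeds 1/6.8 = 0.1471; otherwise keeping the unit dominates.
Player C, Player E and Player G are above the threshold, contributing 48 each; the remaining 5 contribute 0. Total contributed: 144.
Player D keeps 48 and receives 6.8 × 144 × 4/48 = 81.60 from the guild treasury, for a payoff of 129.60.

129.60 gold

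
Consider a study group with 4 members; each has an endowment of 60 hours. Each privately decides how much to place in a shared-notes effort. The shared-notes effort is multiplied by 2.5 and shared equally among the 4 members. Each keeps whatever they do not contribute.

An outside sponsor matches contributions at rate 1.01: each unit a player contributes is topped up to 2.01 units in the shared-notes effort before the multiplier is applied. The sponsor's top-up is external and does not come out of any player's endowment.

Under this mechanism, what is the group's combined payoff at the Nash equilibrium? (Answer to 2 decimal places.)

With the mechanism, a contributed unit returns 2.5 × 2.01 / 4 = 1.2563 per unit of net cost to the contributor — now above 1 — so contributing fully is weakly dominant for every player.
So the Nash equilibrium is full contribution by all 4; the group earns 2.5 × 2.01 × 240 = 1206.00.

1206.00 hours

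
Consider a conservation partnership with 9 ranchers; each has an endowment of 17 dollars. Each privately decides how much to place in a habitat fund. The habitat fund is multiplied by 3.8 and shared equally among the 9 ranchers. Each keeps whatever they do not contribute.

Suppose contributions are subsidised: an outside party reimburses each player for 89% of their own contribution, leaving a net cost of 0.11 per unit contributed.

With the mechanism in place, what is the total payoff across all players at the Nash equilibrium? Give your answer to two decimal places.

Under the mechanism each unit contributed yields (3.8/9) / 0.11 = 3.8384 back to its contributor per unit of net cost, which exceeds 1, making full contribution the dominant choice for everyone.
So the Nash equilibrium is full contribution by all 9; the group earns 9 × (17 × 0.89 + 3.8 × 17) = 717.57.

717.57 dollars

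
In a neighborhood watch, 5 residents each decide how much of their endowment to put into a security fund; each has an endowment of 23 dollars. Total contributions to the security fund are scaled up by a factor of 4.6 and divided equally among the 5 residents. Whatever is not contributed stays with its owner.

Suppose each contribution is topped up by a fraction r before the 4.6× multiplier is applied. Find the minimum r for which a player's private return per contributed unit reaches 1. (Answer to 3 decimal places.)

0.087

With matching at rate r, one contributed unit becomes (1 + r) in the security fund and returns 4.6 × (1 + r) / 5 to the contributor.
Setting this equal to 1: 1 + r = 5/4.6 = 1.0870.
So the minimum matching rate is r = 1.0870 − 1 = 0.087.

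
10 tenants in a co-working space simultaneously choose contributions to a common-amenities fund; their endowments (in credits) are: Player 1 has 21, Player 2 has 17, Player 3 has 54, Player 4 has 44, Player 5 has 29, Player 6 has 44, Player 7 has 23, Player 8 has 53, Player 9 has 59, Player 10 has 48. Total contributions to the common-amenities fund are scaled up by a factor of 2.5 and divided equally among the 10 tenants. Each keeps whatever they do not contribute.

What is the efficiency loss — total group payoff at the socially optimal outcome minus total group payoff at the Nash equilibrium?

588.00 credits

The private return per contributed unit is 2.5/10 = 0.2500 < 1 for every player regardless of endowment, so the Nash equilibrium is zero contribution and the group total is Σ E_j = 21 + 17 + 54 + 44 + 29 + 44 + 23 + 53 + 59 + 48 = 392.
Each contributed unit returns 2.500 to the group, so the social optimum is full contribution by everyone: group total = 2.500 × 392 = 980.00.
Efficiency loss = (2.500 − 1) × 392 = 588.00.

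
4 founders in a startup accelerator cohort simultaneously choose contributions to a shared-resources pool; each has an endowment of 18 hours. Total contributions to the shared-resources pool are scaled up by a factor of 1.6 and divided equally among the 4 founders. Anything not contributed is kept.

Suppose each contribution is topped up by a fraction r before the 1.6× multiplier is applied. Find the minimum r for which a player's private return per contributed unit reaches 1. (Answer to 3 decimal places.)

With matching at rate r, one contributed unit becomes (1 + r) in the shared-resources pool and returns 1.6 × (1 + r) / 4 to the contributor.
Setting this equal to 1: 1 + r = 4/1.6 = 2.5000.
So the minimum matching rate is r = 2.5000 − 1 = 1.500.

1.500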